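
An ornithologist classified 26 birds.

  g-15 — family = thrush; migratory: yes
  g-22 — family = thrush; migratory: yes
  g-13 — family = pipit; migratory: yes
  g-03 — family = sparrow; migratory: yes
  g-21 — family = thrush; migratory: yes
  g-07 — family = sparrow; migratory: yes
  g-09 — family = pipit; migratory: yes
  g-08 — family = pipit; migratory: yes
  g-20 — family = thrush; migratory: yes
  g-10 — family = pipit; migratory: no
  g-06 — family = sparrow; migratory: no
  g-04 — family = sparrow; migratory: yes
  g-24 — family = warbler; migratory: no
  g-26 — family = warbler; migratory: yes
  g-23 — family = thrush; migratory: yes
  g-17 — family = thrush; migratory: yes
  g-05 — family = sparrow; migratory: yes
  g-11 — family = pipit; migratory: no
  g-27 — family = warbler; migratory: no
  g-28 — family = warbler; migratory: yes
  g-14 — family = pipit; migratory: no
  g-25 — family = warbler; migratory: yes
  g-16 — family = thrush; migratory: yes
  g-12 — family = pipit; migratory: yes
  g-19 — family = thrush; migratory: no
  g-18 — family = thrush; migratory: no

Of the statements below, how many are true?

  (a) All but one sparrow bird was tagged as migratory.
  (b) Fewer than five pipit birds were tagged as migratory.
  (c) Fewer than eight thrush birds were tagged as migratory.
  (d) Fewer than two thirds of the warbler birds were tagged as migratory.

(a) sparrow: |A| = 5, |A ∩ B| = 4; needs |A ∖ B| = 1 — true.
(b) pipit: |A| = 7, |A ∩ B| = 4; needs |A ∩ B| < 5 — true.
(c) thrush: |A| = 9, |A ∩ B| = 7; needs |A ∩ B| < 8 — true.
(d) warbler: |A| = 5, |A ∩ B| = 3; needs |A ∩ B| / |A| < 2/3 — true.

4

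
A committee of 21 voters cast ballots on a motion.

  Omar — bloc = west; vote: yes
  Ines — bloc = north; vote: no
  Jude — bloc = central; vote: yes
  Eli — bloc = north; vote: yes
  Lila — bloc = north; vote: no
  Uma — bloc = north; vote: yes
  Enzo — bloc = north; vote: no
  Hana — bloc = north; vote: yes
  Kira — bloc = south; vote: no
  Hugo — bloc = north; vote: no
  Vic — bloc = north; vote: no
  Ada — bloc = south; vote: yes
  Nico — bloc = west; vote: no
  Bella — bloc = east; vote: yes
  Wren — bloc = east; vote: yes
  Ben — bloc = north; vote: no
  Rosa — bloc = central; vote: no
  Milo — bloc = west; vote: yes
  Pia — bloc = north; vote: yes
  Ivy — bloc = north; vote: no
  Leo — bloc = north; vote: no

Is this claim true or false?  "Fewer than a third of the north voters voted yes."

The determiner here denotes the relation: |A ∩ B| / |A| < 1/3.
A (the restrictor) = {Ines, Eli, Lila, Uma, Enzo, Hana, Hugo, Vic, Ben, Pia, Ivy, Leo}, |A| = 12.
A ∩ B = {Eli, Uma, Hana, Pia}, so |A ∩ B| = 4.
A ∖ B = {Ines, Lila, Enzo, Hugo, Vic, Ben, Ivy, Leo}, so |A ∖ B| = 8.
|A ∩ B|/|A| = 4/12, so the statement is false.

False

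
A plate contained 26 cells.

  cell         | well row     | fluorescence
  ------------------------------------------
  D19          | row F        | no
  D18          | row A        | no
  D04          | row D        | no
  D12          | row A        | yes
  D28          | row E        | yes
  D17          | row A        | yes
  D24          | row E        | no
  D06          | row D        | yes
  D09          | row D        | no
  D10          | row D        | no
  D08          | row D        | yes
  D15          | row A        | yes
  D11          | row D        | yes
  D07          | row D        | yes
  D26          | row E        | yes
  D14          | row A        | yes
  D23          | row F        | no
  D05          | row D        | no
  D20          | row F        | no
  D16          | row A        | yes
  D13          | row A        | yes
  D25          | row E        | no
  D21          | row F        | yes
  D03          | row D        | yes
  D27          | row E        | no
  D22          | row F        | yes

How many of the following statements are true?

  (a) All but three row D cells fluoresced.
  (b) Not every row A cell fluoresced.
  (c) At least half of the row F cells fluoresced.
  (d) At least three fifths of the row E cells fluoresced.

(a) row D: |A| = 9, |A ∩ B| = 5; needs |A ∖ B| = 3 — false.
(b) row A: |A| = 7, |A ∩ B| = 6; needs A ⊄ B (|A ∖ B| ≥ 1) — true.
(c) row F: |A| = 5, |A ∩ B| = 2; needs |A ∩ B| ≥ |A ∖ B| — false.
(d) row E: |A| = 5, |A ∩ B| = 2; needs |A ∩ B| / |A| ≥ 3/5 — false.

1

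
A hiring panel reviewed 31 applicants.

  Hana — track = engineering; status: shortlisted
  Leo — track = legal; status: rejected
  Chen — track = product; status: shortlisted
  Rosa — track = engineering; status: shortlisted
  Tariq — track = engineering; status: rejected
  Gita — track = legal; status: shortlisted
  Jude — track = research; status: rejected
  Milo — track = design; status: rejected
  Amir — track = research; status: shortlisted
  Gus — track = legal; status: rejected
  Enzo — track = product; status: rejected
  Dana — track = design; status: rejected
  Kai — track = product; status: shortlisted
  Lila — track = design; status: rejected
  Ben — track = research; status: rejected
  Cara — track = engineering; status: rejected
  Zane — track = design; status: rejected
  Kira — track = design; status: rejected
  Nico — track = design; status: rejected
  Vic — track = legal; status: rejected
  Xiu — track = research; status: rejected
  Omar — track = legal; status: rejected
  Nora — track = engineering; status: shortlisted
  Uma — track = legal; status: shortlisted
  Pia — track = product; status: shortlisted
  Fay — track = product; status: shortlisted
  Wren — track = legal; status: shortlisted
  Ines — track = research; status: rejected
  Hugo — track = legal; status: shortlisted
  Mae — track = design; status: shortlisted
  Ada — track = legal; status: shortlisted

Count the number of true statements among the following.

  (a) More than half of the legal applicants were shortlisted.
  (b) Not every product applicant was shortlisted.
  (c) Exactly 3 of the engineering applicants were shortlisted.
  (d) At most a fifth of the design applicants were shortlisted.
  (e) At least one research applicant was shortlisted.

5

(a) legal: |A| = 9, |A ∩ B| = 5; needs |A ∩ B| > |A ∖ B| — true.
(b) product: |A| = 5, |A ∩ B| = 4; needs A ⊄ B (|A ∖ B| ≥ 1) — true.
(c) engineering: |A| = 5, |A ∩ B| = 3; needs |A ∩ B| = 3 — true.
(d) design: |A| = 7, |A ∩ B| = 1; needs |A ∩ B| / |A| ≤ 1/5 — true.
(e) research: |A| = 5, |A ∩ B| = 1; needs A ∩ B ≠ ∅ (|A ∩ B| ≥ 1) — true.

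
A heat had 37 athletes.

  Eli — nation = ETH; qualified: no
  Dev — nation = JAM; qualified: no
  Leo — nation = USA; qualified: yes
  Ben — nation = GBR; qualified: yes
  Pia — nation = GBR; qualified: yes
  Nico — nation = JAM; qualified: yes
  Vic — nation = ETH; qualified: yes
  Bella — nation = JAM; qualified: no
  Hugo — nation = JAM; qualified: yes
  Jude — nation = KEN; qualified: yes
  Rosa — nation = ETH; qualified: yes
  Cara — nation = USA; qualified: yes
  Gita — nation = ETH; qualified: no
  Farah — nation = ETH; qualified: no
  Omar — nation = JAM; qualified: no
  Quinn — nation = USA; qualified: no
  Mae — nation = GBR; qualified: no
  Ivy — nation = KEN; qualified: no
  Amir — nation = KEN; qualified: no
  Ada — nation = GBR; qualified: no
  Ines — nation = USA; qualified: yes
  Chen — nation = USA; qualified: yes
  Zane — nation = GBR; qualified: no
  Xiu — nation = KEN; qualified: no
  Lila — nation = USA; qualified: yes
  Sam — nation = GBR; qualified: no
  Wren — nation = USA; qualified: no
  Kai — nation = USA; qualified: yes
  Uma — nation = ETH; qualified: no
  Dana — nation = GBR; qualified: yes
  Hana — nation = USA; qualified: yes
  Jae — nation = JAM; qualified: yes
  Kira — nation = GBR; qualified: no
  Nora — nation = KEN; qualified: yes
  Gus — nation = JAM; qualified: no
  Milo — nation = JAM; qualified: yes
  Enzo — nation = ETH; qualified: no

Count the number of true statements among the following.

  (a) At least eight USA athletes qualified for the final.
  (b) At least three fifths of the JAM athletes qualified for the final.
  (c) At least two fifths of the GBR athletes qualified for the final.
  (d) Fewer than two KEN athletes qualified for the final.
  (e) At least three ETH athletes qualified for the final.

0

(a) USA: |A| = 9, |A ∩ B| = 7; needs |A ∩ B| ≥ 8 — false.
(b) JAM: |A| = 8, |A ∩ B| = 4; needs |A ∩ B| / |A| ≥ 3/5 — false.
(c) GBR: |A| = 8, |A ∩ B| = 3; needs |A ∩ B| / |A| ≥ 2/5 — false.
(d) KEN: |A| = 5, |A ∩ B| = 2; needs |A ∩ B| < 2 — false.
(e) ETH: |A| = 7, |A ∩ B| = 2; needs |A ∩ B| ≥ 3 — false.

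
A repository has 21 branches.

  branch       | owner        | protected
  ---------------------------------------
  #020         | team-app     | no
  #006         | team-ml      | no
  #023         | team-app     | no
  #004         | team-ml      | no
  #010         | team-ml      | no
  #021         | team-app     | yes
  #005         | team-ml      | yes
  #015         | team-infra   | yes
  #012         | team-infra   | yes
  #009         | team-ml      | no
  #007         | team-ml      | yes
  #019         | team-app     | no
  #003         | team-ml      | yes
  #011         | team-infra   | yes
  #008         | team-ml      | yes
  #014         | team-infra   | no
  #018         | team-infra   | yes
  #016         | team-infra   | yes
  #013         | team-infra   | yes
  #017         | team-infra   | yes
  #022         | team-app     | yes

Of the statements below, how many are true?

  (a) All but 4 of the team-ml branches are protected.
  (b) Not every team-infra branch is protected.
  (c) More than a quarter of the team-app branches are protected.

(a) team-ml: |A| = 8, |A ∩ B| = 4; needs |A ∖ B| = 4 — true.
(b) team-infra: |A| = 8, |A ∩ B| = 7; needs A ⊄ B (|A ∖ B| ≥ 1) — true.
(c) team-app: |A| = 5, |A ∩ B| = 2; needs |A ∩ B| / |A| > 1/4 — true.

3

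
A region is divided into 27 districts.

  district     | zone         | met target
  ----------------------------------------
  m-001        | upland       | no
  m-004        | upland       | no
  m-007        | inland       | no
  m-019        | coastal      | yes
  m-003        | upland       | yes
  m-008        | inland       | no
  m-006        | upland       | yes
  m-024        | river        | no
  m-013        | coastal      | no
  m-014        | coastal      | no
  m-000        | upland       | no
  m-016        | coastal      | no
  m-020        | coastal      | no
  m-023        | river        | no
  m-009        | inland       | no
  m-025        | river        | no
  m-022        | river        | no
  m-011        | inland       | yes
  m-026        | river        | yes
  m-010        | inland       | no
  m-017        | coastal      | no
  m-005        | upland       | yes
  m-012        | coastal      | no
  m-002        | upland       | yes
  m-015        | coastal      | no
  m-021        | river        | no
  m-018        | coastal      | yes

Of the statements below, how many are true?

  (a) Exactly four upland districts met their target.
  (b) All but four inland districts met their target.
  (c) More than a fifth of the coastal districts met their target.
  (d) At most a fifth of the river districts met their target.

(a) upland: |A| = 7, |A ∩ B| = 4; needs |A ∩ B| = 4 — true.
(b) inland: |A| = 5, |A ∩ B| = 1; needs |A ∖ B| = 4 — true.
(c) coastal: |A| = 9, |A ∩ B| = 2; needs |A ∩ B| / |A| > 1/5 — true.
(d) river: |A| = 6, |A ∩ B| = 1; needs |A ∩ B| / |A| ≤ 1/5 — true.

4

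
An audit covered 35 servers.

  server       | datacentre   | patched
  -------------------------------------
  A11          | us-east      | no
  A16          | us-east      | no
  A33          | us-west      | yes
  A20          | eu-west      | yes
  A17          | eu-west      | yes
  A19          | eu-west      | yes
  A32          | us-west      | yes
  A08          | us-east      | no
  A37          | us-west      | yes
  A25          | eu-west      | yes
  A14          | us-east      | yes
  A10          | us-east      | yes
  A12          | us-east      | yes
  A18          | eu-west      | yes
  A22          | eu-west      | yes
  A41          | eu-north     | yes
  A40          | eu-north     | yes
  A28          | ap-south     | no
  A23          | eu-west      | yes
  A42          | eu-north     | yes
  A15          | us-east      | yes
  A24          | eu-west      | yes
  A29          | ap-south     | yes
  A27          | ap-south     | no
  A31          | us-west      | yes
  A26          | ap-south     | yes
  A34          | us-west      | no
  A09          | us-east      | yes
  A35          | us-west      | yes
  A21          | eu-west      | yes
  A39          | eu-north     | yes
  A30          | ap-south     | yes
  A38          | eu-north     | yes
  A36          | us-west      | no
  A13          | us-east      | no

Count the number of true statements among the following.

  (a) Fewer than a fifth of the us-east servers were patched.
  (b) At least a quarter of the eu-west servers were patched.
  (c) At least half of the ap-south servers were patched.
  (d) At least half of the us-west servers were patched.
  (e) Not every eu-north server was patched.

3

(a) us-east: |A| = 9, |A ∩ B| = 5; needs |A ∩ B| / |A| < 1/5 — false.
(b) eu-west: |A| = 9, |A ∩ B| = 9; needs |A ∩ B| / |A| ≥ 1/4 — true.
(c) ap-south: |A| = 5, |A ∩ B| = 3; needs |A ∩ B| ≥ |A ∖ B| — true.
(d) us-west: |A| = 7, |A ∩ B| = 5; needs |A ∩ B| ≥ |A ∖ B| — true.
(e) eu-north: |A| = 5, |A ∩ B| = 5; needs A ⊄ B (|A ∖ B| ≥ 1) — false.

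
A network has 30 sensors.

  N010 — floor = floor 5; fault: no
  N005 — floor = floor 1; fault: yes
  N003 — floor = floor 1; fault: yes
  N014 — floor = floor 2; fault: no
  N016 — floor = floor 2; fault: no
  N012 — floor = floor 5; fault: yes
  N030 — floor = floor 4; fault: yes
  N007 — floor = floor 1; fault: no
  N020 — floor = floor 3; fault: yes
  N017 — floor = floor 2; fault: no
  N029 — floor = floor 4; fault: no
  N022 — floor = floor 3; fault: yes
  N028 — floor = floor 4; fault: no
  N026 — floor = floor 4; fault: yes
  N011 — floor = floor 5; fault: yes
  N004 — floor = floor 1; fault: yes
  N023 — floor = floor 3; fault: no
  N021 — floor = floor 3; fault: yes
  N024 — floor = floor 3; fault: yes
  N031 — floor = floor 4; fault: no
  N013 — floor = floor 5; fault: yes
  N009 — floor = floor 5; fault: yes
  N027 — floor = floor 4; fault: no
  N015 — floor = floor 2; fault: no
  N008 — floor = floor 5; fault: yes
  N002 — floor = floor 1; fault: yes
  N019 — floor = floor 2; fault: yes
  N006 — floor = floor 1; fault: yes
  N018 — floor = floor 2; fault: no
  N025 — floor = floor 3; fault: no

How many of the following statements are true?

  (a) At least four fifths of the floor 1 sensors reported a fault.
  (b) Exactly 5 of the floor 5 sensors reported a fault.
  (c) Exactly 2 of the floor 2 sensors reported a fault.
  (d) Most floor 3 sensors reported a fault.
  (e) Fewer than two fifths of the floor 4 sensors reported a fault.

(a) floor 1: |A| = 6, |A ∩ B| = 5; needs |A ∩ B| / |A| ≥ 4/5 — true.
(b) floor 5: |A| = 6, |A ∩ B| = 5; needs |A ∩ B| = 5 — true.
(c) floor 2: |A| = 6, |A ∩ B| = 1; needs |A ∩ B| = 2 — false.
(d) floor 3: |A| = 6, |A ∩ B| = 4; needs |A ∩ B| > |A ∖ B| — true.
(e) floor 4: |A| = 6, |A ∩ B| = 2; needs |A ∩ B| / |A| < 2/5 — true.

4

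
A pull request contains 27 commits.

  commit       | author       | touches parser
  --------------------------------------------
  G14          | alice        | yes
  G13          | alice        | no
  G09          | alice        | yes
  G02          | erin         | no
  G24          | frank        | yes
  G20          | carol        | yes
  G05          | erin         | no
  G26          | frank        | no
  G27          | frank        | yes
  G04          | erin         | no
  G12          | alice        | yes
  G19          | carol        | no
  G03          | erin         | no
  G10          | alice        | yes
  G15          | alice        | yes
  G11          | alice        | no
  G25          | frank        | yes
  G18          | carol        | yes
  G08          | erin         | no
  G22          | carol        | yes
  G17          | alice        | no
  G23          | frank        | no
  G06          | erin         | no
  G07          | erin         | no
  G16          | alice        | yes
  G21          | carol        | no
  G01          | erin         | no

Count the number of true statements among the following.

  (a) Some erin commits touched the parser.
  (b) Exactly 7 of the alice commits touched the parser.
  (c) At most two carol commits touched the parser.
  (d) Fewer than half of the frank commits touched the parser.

0

(a) erin: |A| = 8, |A ∩ B| = 0; needs A ∩ B ≠ ∅ (|A ∩ B| ≥ 1) — false.
(b) alice: |A| = 9, |A ∩ B| = 6; needs |A ∩ B| = 7 — false.
(c) carol: |A| = 5, |A ∩ B| = 3; needs |A ∩ B| ≤ 2 — false.
(d) frank: |A| = 5, |A ∩ B| = 3; needs |A ∩ B| < |A ∖ B| — false.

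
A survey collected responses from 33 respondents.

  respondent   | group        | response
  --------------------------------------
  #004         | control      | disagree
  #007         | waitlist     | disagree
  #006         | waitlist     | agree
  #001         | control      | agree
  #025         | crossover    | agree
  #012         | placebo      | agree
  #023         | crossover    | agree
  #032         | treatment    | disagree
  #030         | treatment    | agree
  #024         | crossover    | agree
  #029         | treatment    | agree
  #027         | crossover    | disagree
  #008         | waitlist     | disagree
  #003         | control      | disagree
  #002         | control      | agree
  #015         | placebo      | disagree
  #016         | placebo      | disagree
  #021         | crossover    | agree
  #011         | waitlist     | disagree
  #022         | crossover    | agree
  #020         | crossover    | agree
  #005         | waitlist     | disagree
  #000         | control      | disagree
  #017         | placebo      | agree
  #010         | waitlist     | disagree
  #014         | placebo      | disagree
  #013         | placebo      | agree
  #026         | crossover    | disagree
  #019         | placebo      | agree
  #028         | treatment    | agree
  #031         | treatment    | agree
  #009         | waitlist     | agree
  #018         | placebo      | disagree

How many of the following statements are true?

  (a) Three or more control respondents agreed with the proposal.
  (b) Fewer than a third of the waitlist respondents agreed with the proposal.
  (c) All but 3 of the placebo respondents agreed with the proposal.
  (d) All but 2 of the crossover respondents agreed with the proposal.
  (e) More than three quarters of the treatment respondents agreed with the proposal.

(a) control: |A| = 5, |A ∩ B| = 2; needs |A ∩ B| ≥ 3 — false.
(b) waitlist: |A| = 7, |A ∩ B| = 2; needs |A ∩ B| / |A| < 1/3 — true.
(c) placebo: |A| = 8, |A ∩ B| = 4; needs |A ∖ B| = 3 — false.
(d) crossover: |A| = 8, |A ∩ B| = 6; needs |A ∖ B| = 2 — true.
(e) treatment: |A| = 5, |A ∩ B| = 4; needs |A ∩ B| / |A| > 3/4 — true.

3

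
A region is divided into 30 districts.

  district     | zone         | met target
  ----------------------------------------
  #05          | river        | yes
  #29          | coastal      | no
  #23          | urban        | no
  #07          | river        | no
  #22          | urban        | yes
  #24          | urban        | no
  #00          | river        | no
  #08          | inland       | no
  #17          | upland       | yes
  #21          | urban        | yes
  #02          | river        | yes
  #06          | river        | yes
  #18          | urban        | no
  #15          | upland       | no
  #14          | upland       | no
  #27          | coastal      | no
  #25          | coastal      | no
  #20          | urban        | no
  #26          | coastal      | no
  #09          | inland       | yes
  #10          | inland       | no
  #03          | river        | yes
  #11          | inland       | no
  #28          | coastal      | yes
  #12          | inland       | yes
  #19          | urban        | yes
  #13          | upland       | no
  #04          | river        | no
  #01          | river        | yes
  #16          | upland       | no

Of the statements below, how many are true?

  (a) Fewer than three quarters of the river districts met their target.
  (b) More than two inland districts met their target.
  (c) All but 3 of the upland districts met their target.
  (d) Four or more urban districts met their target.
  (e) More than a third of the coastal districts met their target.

(a) river: |A| = 8, |A ∩ B| = 5; needs |A ∩ B| / |A| < 3/4 — true.
(b) inland: |A| = 5, |A ∩ B| = 2; needs |A ∩ B| > 2 — false.
(c) upland: |A| = 5, |A ∩ B| = 1; needs |A ∖ B| = 3 — false.
(d) urban: |A| = 7, |A ∩ B| = 3; needs |A ∩ B| ≥ 4 — false.
(e) coastal: |A| = 5, |A ∩ B| = 1; needs |A ∩ B| / |A| > 1/3 — false.

1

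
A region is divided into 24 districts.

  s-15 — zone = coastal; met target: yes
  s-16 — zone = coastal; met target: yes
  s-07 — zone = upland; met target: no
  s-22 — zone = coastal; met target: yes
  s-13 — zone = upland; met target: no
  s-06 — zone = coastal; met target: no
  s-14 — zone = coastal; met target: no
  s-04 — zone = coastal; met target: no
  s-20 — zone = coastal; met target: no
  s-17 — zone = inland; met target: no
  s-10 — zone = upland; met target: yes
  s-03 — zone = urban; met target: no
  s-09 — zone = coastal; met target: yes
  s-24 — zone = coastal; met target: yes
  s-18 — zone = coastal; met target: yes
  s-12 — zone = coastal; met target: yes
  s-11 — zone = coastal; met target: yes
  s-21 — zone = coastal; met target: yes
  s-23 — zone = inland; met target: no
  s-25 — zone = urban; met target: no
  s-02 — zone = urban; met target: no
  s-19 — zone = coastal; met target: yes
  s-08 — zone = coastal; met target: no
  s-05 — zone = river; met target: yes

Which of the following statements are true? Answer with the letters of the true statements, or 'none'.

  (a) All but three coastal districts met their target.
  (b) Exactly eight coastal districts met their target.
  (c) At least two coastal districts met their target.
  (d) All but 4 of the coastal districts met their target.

(c)

|A| = 15, |A ∩ B| = 10, |A ∖ B| = 5.
(a) |A ∖ B| = 3: fails.
(b) |A ∩ B| = 8: fails.
(c) |A ∩ B| ≥ 2: holds.
(d) |A ∖ B| = 4: fails.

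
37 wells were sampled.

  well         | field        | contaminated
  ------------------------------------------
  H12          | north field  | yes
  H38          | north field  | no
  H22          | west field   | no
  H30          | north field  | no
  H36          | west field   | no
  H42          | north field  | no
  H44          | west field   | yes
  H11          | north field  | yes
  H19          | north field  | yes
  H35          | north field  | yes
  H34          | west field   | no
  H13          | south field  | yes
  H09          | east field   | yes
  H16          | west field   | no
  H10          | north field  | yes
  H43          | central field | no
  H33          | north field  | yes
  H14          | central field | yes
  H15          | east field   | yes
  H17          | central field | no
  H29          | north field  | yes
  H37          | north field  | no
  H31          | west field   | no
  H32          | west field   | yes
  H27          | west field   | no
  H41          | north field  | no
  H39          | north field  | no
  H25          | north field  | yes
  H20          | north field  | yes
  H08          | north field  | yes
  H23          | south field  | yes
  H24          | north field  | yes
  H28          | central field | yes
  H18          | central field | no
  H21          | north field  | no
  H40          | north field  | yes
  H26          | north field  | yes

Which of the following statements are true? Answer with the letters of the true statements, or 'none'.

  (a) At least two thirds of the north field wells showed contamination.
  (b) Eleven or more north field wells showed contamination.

|A| = 20, |A ∩ B| = 13, |A ∖ B| = 7.
(a) |A ∩ B| / |A| ≥ 2/3: fails.
(b) |A ∩ B| ≥ 11: holds.

(b)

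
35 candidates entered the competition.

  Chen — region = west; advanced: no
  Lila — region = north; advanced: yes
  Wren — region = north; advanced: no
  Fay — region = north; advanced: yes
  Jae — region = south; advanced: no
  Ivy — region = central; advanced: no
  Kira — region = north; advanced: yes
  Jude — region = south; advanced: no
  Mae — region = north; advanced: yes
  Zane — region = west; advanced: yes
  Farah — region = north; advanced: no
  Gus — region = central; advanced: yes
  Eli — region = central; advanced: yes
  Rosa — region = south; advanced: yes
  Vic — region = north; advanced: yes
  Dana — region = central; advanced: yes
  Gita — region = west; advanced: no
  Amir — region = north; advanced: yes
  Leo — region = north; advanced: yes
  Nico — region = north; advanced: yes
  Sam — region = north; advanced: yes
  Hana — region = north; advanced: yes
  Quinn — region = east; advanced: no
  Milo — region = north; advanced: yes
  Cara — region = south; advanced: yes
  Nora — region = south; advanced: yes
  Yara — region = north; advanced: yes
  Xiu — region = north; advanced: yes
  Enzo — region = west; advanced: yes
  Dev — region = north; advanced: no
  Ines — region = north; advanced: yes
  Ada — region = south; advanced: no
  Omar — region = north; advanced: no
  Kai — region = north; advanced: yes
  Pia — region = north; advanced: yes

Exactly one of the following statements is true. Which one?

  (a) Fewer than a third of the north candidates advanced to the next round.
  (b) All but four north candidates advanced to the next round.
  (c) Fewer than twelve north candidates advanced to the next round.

(b)

|A| = 20, |A ∩ B| = 16, |A ∖ B| = 4.
(a) requires |A ∩ B| / |A| < 1/3: false.
(b) requires |A ∖ B| = 4: true.
(c) requires |A ∩ B| < 12: false.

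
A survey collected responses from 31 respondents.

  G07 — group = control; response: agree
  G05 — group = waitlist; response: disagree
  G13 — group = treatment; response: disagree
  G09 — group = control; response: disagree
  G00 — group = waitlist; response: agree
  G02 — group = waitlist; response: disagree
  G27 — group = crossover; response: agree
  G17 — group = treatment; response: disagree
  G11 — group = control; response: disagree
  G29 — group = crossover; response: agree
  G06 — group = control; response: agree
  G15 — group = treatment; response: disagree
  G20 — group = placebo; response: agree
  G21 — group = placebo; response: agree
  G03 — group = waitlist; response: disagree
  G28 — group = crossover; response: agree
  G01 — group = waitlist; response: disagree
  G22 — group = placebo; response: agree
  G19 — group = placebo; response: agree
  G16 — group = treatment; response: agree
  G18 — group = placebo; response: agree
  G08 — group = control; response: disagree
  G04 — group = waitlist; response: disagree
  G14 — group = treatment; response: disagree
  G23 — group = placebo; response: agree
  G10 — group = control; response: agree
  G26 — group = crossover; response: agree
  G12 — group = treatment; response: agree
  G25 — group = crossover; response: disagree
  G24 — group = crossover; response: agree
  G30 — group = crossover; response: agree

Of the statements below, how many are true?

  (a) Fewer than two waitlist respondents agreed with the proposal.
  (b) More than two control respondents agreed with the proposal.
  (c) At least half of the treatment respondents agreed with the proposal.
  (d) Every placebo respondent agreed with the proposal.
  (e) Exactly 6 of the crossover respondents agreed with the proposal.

(a) waitlist: |A| = 6, |A ∩ B| = 1; needs |A ∩ B| < 2 — true.
(b) control: |A| = 6, |A ∩ B| = 3; needs |A ∩ B| > 2 — true.
(c) treatment: |A| = 6, |A ∩ B| = 2; needs |A ∩ B| ≥ |A ∖ B| — false.
(d) placebo: |A| = 6, |A ∩ B| = 6; needs A ⊆ B, i.e. every element of A is in B (|A ∖ B| = 0) — true.
(e) crossover: |A| = 7, |A ∩ B| = 6; needs |A ∩ B| = 6 — true.

4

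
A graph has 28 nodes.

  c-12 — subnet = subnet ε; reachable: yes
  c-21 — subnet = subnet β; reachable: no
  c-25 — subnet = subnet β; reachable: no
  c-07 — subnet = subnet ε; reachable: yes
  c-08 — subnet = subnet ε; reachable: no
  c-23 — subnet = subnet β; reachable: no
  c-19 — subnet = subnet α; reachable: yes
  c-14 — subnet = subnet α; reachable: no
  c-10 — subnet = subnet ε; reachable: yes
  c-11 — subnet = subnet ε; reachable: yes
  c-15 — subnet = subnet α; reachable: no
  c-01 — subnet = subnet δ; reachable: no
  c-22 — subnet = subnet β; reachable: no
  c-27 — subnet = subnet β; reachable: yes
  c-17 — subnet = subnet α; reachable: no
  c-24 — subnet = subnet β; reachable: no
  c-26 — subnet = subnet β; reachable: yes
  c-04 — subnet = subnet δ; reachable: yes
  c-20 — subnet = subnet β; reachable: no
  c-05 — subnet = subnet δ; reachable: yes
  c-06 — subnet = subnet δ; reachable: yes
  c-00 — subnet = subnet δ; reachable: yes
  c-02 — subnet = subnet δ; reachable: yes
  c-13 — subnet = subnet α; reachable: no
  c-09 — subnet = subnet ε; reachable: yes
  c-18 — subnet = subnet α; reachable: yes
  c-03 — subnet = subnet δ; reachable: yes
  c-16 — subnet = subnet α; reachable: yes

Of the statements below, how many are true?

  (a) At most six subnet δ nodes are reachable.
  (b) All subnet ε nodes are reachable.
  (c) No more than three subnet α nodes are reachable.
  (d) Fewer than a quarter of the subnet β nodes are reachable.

(a) subnet δ: |A| = 7, |A ∩ B| = 6; needs |A ∩ B| ≤ 6 — true.
(b) subnet ε: |A| = 6, |A ∩ B| = 5; needs A ⊆ B, i.e. every element of A is in B (|A ∖ B| = 0) — false.
(c) subnet α: |A| = 7, |A ∩ B| = 3; needs |A ∩ B| ≤ 3 — true.
(d) subnet β: |A| = 8, |A ∩ B| = 2; needs |A ∩ B| / |A| < 1/4 — false.

2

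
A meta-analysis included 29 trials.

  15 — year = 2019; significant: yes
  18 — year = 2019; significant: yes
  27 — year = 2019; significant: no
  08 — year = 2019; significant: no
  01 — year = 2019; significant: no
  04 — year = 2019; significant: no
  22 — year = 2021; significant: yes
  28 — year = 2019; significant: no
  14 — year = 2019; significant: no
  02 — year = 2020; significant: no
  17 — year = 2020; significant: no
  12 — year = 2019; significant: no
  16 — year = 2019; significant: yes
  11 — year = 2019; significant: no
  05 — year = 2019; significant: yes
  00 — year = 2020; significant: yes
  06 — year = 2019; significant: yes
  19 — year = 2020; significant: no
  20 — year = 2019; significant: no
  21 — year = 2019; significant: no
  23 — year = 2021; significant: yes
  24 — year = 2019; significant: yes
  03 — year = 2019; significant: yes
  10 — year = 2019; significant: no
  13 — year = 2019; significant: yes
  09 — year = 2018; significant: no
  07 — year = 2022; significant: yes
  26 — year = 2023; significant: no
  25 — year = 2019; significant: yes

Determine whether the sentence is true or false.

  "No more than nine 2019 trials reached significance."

True

Truth condition: |A ∩ B| ≤ 9.
|A| = 20, |A ∩ B| = 9, |A ∖ B| = 11.
|A ∩ B| = 9, so the statement is true.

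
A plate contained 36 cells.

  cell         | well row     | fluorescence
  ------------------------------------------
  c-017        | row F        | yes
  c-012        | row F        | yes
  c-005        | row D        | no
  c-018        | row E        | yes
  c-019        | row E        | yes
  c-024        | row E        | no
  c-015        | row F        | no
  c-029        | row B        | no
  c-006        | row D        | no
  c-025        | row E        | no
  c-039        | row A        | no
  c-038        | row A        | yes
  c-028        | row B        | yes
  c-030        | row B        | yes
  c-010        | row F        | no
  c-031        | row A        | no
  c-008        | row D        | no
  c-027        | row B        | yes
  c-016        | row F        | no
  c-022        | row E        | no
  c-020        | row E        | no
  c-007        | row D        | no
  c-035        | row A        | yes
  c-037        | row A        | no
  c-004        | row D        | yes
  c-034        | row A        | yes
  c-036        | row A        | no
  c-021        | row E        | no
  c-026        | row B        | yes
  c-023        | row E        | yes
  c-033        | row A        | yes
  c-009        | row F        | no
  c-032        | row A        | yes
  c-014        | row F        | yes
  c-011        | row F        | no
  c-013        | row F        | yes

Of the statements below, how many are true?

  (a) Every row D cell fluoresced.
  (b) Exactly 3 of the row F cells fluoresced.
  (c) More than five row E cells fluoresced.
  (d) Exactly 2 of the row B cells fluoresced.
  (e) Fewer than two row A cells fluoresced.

0

(a) row D: |A| = 5, |A ∩ B| = 1; needs A ⊆ B, i.e. every element of A is in B (|A ∖ B| = 0) — false.
(b) row F: |A| = 9, |A ∩ B| = 4; needs |A ∩ B| = 3 — false.
(c) row E: |A| = 8, |A ∩ B| = 3; needs |A ∩ B| > 5 — false.
(d) row B: |A| = 5, |A ∩ B| = 4; needs |A ∩ B| = 2 — false.
(e) row A: |A| = 9, |A ∩ B| = 5; needs |A ∩ B| < 2 — false.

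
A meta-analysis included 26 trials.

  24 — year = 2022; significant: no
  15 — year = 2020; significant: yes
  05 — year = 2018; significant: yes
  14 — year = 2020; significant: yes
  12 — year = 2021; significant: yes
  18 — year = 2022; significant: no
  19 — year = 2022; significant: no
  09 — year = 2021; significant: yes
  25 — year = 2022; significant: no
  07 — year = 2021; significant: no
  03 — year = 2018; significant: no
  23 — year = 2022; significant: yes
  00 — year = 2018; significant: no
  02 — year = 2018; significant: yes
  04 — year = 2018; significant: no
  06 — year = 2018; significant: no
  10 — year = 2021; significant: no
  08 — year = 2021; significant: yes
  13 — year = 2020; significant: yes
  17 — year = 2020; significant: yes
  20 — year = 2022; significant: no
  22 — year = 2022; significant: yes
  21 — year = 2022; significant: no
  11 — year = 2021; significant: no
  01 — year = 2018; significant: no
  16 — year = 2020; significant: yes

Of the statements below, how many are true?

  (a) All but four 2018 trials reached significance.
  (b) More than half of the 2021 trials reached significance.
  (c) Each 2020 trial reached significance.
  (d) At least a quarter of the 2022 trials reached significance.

(a) 2018: |A| = 7, |A ∩ B| = 2; needs |A ∖ B| = 4 — false.
(b) 2021: |A| = 6, |A ∩ B| = 3; needs |A ∩ B| > |A ∖ B| — false.
(c) 2020: |A| = 5, |A ∩ B| = 5; needs A ⊆ B, i.e. every element of A is in B (|A ∖ B| = 0) — true.
(d) 2022: |A| = 8, |A ∩ B| = 2; needs |A ∩ B| / |A| ≥ 1/4 — true.

2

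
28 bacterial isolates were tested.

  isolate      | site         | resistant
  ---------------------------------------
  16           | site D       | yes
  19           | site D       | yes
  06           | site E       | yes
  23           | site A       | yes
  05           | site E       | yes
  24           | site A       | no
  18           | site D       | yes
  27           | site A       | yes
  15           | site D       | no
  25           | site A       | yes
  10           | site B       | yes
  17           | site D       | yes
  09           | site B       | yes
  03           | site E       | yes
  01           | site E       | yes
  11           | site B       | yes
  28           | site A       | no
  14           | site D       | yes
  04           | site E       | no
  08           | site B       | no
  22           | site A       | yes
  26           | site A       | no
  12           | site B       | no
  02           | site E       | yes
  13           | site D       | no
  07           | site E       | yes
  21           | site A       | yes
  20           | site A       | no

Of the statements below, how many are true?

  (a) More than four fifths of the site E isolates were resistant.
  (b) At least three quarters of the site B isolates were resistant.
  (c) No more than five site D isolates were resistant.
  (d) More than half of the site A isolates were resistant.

3

(a) site E: |A| = 7, |A ∩ B| = 6; needs |A ∩ B| / |A| > 4/5 — true.
(b) site B: |A| = 5, |A ∩ B| = 3; needs |A ∩ B| / |A| ≥ 3/4 — false.
(c) site D: |A| = 7, |A ∩ B| = 5; needs |A ∩ B| ≤ 5 — true.
(d) site A: |A| = 9, |A ∩ B| = 5; needs |A ∩ B| > |A ∖ B| — true.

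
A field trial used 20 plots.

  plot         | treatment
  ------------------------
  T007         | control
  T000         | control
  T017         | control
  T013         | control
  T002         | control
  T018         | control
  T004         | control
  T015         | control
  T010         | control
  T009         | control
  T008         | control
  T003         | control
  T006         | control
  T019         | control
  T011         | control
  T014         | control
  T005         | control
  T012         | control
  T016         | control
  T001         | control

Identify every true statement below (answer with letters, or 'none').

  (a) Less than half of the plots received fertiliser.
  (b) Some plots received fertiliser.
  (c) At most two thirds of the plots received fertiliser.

(a), (c)

|A| = 20, |A ∩ B| = 0, |A ∖ B| = 20.
(a) |A ∩ B| < |A ∖ B|: holds.
(b) A ∩ B ≠ ∅ (|A ∩ B| ≥ 1): fails.
(c) |A ∩ B| / |A| ≤ 2/3: holds.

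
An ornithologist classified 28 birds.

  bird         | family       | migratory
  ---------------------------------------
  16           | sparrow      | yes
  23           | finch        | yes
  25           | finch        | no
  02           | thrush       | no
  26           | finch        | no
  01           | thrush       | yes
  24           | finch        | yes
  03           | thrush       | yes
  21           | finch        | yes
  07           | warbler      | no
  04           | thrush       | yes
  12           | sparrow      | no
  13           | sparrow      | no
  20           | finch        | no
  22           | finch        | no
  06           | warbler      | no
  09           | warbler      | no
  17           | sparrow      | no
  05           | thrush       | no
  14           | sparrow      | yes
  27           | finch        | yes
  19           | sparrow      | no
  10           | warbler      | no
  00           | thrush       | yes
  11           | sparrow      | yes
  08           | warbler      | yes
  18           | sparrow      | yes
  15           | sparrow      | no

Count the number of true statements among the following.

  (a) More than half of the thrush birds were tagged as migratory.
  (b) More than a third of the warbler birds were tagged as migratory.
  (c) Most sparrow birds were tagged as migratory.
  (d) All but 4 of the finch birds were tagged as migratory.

2

(a) thrush: |A| = 6, |A ∩ B| = 4; needs |A ∩ B| > |A ∖ B| — true.
(b) warbler: |A| = 5, |A ∩ B| = 1; needs |A ∩ B| / |A| > 1/3 — false.
(c) sparrow: |A| = 9, |A ∩ B| = 4; needs |A ∩ B| > |A ∖ B| — false.
(d) finch: |A| = 8, |A ∩ B| = 4; needs |A ∖ B| = 4 — true.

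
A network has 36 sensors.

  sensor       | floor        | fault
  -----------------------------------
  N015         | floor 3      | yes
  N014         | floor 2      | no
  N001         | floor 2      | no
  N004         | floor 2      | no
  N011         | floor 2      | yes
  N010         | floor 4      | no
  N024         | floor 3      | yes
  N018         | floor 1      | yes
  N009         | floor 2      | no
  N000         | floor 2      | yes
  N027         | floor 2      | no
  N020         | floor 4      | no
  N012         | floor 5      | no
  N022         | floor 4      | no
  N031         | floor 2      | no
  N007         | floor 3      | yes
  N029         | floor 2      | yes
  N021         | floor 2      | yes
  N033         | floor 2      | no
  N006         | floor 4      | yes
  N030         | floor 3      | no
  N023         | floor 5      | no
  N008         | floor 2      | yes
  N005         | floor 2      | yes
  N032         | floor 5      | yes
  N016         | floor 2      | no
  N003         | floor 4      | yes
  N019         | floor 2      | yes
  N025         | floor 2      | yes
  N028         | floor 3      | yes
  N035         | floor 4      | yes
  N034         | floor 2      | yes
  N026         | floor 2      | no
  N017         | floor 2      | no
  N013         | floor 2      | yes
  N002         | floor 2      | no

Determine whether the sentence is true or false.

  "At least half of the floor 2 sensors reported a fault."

The determiner here denotes the relation: |A ∩ B| ≥ |A ∖ B|.
|A| = 21, |A ∩ B| = 10, |A ∖ B| = 11.
10 < 11, so the statement is false.

False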